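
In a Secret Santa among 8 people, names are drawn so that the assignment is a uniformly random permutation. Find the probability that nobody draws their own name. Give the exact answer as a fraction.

This is the derangement probability: permutations of 8 with no fixed point.
D(8) = 8! · (1 − 1/1! + 1/2! − ··· + (−1)^8/8!) = 14833.
P = 14833/40320 = 2119/5760.

2119/5760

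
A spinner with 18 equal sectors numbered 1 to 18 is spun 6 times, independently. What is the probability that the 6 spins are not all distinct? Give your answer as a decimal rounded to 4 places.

0.6070

P(all 6 different) = 18/18 · 17/18 · ··· · 13/18 ≈ 0.3930.
P(at least two equal) = 1 − 0.3930 = 0.6070.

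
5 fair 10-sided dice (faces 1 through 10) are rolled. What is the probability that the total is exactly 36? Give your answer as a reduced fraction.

271/10000

There are 10^5 = 100000 equally likely outcomes.
The number of ordered 5-tuples from {1,…,10} summing to 36 is 2710.
P(sum = 36) = 2710/100000 = 271/10000.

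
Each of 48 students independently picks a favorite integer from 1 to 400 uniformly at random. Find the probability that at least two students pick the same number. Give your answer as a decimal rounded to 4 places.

It's easier to compute the probability that all 48 are distinct.
P(all distinct) = 400/400 · 399/400 · ··· · 353/400 ≈ 0.0529.
So the probability of at least one match is 1 − 0.0529 = 0.9471.

0.9471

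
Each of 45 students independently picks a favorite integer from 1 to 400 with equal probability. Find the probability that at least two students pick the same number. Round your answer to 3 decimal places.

It's easier to compute the probability that all 45 are distinct.
P(all distinct) = 400/400 · 399/400 · ··· · 356/400 ≈ 0.076.
So the probability of at least one match is 1 − 0.076 = 0.924.

0.924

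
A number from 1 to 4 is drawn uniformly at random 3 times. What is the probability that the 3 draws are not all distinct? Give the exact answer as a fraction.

5/8

P(all 3 different) = 4/4 · 3/4 · ··· · 2/4 = 3/8.
P(at least two equal) = 1 − 3/8 = 5/8.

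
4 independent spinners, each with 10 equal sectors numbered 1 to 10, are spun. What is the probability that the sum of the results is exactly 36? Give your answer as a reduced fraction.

There are 10^4 = 10000 equally likely outcomes.
The number of ordered 4-tuples from {1,…,10} summing to 36 is 35.
P(sum = 36) = 35/10000 = 7/2000.

7/2000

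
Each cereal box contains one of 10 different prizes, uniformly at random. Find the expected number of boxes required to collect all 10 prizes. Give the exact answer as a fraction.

After i distinct types are collected, each trial gives a new one with probability (10−i)/10, so the expected wait for the next new type is 10/(10−i).
E = 10/10 + 10/9 + 10/8 + 10/7 + 10/6 + 10/5 + 10/4 + 10/3 + 10/2 + 10/1 = 7381/252.

7381/252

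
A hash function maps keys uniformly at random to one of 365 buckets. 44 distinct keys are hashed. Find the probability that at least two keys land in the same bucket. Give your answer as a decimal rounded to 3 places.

0.933

It's easier to compute the probability that all 44 are distinct.
P(all distinct) = 365/365 · 364/365 · ··· · 322/365 ≈ 0.067.
So the probability of at least one match is 1 − 0.067 = 0.933.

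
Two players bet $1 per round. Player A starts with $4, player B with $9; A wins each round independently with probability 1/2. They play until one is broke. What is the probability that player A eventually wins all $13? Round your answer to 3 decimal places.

With a fair step, P(i) = ½P(i−1) + ½P(i+1) with P(0)=0, P(13)=1 has the linear solution P(i) = i/13.
P(4) = 4/13 ≈ 0.308.

0.308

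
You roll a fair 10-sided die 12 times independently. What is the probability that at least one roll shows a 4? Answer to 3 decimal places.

P(no roll shows a 4) = (9/10)^12 ≈ 0.282.
P(at least one) = 1 − 0.282 = 0.718.

0.718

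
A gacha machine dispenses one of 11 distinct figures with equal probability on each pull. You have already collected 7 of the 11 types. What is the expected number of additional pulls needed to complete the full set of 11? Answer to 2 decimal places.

22.92

Starting from 7 distinct types, each trial gives a new one with probability (11−i)/11 when i types are held, so the wait for the next new type is 11/(11−i).
E = 11/4 + 11/3 + 11/2 + 11/1 = 275/12 ≈ 22.92.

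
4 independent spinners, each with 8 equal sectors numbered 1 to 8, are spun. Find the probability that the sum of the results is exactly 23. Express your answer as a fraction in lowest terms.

There are 8^4 = 4096 equally likely outcomes.
The number of ordered 4-tuples from {1,…,8} summing to 23 is 204.
P(sum = 23) = 204/4096 = 51/1024.

51/1024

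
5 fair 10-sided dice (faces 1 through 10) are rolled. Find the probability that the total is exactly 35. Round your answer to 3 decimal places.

There are 10^5 = 100000 equally likely outcomes.
The number of ordered 5-tuples from {1,…,10} summing to 35 is 3246.
P(sum = 35) = 3246/100000 = 1623/50000 ≈ 0.032.

0.032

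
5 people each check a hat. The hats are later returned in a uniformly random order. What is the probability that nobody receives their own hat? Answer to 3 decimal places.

0.367

This is the derangement probability: permutations of 5 with no fixed point.
D(5) = 5! · (1 − 1/1! + 1/2! − ··· + (−1)^5/5!) = 44.
P = 44/120 = 11/30 ≈ 0.367.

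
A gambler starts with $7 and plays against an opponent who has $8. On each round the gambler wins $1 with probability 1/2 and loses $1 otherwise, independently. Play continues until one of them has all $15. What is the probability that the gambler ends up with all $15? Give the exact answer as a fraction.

7/15

With a fair step, P(i) = ½P(i−1) + ½P(i+1) with P(0)=0, P(15)=1 has the linear solution P(i) = i/15.
P(7) = 7/15.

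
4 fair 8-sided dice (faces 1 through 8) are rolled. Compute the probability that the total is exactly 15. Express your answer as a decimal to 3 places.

There are 8^4 = 4096 equally likely outcomes.
The number of ordered 4-tuples from {1,…,8} summing to 15 is 284.
P(sum = 15) = 284/4096 = 71/1024 ≈ 0.069.

0.069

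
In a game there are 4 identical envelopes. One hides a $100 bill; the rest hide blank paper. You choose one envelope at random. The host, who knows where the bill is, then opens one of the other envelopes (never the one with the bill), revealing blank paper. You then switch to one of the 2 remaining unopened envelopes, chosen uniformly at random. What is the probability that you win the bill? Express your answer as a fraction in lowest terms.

Your original envelope holds the bill with probability 1/4, so the other 3 collectively hold it with probability 3/4.
The host can always find an empty envelope to open, so this doesn't change that 3/4; it is now spread over the 2 remaining unopened envelopes.
P(win by switching) = (3/4) · (1/2) = 3/8.

3/8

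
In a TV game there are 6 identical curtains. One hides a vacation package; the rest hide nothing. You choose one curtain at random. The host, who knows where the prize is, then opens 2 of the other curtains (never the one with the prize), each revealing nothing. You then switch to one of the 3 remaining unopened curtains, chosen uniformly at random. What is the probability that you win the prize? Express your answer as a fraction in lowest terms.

Your original curtain holds the prize with probability 1/6, so the other 5 collectively hold it with probability 5/6.
The host can always find 2 empty curtains to open, so the reveals don't change that 5/6; it is now spread over the 3 remaining unopened curtains.
P(win by switching) = (5/6) · (1/3) = 5/18.

5/18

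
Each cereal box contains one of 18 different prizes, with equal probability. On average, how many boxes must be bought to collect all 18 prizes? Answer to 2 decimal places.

After i distinct types are collected, each trial gives a new one with probability (18−i)/18, so the expected wait for the next new type is 18/(18−i).
E = 18/18 + 18/17 + 18/16 + 18/15 + 18/14 + 18/13 + 18/12 + 18/11 + 18/10 + 18/9 + 18/8 + 18/7 + 18/6 + 18/5 + 18/4 + 18/3 + 18/2 + 18/1 = 42822903/680680 ≈ 62.91.

62.91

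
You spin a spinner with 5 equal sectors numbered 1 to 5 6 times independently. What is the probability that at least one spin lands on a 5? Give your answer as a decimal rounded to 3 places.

P(no spin lands on a 5) = (4/5)^6 ≈ 0.262.
P(at least one) = 1 − 0.262 = 0.738.

0.738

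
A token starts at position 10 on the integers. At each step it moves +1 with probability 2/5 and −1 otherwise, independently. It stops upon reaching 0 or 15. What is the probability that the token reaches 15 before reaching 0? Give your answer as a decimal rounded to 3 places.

Let r = q/p = (3/5)/(2/5) = 3/2. The recurrence P(i) = p·P(i+1) + q·P(i−1) with P(0)=0, P(15)=1 gives P(i) = (1 − r^i)/(1 − r^15).
P(10) = (1 − (3/2)^10) / (1 − (3/2)^15) = 8800/67849 ≈ 0.130.

0.130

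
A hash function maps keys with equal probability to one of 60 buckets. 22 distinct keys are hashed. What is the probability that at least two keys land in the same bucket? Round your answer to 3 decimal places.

It's easier to compute the probability that all 22 are distinct.
P(all distinct) = 60/60 · 59/60 · ··· · 39/60 ≈ 0.012.
So the probability of at least one match is 1 − 0.012 = 0.988.

0.988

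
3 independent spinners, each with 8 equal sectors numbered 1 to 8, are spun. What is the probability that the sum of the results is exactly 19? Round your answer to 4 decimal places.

There are 8^3 = 512 equally likely outcomes.
The number of ordered 3-tuples from {1,…,8} summing to 19 is 21.
P(sum = 19) = 21/512 ≈ 0.0410.

0.0410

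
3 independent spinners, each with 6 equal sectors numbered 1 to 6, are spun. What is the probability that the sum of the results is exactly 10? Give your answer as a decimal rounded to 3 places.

0.125

There are 6^3 = 216 equally likely outcomes.
The number of ordered 3-tuples from {1,…,6} summing to 10 is 27.
P(sum = 10) = 27/216 = 1/8 ≈ 0.125.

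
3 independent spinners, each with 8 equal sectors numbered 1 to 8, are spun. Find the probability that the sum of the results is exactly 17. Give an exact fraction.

9/128

There are 8^3 = 512 equally likely outcomes.
The number of ordered 3-tuples from {1,…,8} summing to 17 is 36.
P(sum = 17) = 36/512 = 9/128.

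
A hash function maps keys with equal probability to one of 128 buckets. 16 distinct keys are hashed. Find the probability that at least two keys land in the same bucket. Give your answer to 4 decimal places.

0.6239

It's easier to compute the probability that all 16 are distinct.
P(all distinct) = 128/128 · 127/128 · ··· · 113/128 ≈ 0.3761.
So the probability of at least one match is 1 − 0.3761 = 0.6239.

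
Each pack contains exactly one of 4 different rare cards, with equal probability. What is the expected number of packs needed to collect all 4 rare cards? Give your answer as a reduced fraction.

After i distinct types are collected, each trial gives a new one with probability (4−i)/4, so the expected wait for the next new type is 4/(4−i).
E = 4/4 + 4/3 + 4/2 + 4/1 = 25/3.

25/3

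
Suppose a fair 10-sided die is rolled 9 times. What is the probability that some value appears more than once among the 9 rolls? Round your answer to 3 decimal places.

P(all 9 different) = 10/10 · 9/10 · ··· · 2/10 ≈ 0.004.
P(at least two equal) = 1 − 0.004 = 0.996.

0.996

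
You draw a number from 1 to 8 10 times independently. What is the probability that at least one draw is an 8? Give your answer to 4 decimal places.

0.7369

P(no draw is an 8) = (7/8)^10 ≈ 0.2631.
P(at least one) = 1 − 0.2631 = 0.7369.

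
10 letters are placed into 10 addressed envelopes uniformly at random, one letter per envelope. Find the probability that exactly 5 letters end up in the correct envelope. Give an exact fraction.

Choose which 5 of the 10 are fixed: C(10,5) = 252 ways.
The remaining 5 must have no fixed point: D(5) = 44.
P = 252·44/3628800 = 11/3600.

11/3600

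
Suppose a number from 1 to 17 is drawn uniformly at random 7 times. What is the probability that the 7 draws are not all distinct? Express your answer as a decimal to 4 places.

0.7611

P(all 7 different) = 17/17 · 16/17 · ··· · 11/17 ≈ 0.2389.
P(at least two equal) = 1 − 0.2389 = 0.7611.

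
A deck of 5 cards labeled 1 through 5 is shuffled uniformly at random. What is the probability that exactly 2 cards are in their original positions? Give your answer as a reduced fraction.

Choose which 2 of the 5 are fixed: C(5,2) = 10 ways.
The remaining 3 must have no fixed point: D(3) = 2.
P = 10·2/120 = 1/6.

1/6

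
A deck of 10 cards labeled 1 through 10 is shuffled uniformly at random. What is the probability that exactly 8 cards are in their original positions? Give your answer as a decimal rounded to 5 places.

0.00001

Choose which 8 of the 10 are fixed: C(10,8) = 45 ways.
The remaining 2 must have no fixed point: D(2) = 1.
P = 45·1/3628800 = 1/80640 ≈ 0.00001.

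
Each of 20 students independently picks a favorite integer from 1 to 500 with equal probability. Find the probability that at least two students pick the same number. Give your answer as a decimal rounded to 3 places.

0.320

It's easier to compute the probability that all 20 are distinct.
P(all distinct) = 500/500 · 499/500 · ··· · 481/500 ≈ 0.680.
So the probability of at least one match is 1 − 0.680 = 0.320.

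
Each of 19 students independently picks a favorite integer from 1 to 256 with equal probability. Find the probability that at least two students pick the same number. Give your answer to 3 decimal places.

0.496

It's easier to compute the probability that all 19 are distinct.
P(all distinct) = 256/256 · 255/256 · ··· · 238/256 ≈ 0.504.
So the probability of at least one match is 1 − 0.504 = 0.496.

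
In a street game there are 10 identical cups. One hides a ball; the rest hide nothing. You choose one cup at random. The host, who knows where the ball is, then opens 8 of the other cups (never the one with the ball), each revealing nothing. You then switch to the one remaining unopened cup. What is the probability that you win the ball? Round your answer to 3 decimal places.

Your original cup holds the ball with probability 1/10, so the other 9 collectively hold it with probability 9/10.
The host can always find 8 empty cups to open, so the reveals don't change that 9/10; it is now spread over the 1 remaining unopened cup.
P(win by switching) = (9/10) · (1/1) = 9/10 ≈ 0.900.

0.900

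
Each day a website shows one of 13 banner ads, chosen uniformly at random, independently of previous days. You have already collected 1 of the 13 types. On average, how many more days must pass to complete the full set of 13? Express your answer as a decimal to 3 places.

Starting from 1 distinct type, each trial gives a new one with probability (13−i)/13 when i types are held, so the wait for the next new type is 13/(13−i).
E = 13/12 + 13/11 + 13/10 + 13/9 + 13/8 + 13/7 + 13/6 + 13/5 + 13/4 + 13/3 + 13/2 + 13/1 = 1118273/27720 ≈ 40.342.

40.342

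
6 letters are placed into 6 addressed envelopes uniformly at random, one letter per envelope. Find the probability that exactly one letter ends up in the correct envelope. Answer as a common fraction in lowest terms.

Choose which one is fixed: C(6,1) = 6 ways.
The remaining 5 must have no fixed point: D(5) = 44.
P = 6·44/720 = 11/30.

11/30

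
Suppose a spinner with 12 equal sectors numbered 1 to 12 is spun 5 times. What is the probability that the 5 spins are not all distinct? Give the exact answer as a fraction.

P(all 5 different) = 12/12 · 11/12 · ··· · 8/12 = 55/144.
P(at least two equal) = 1 − 55/144 = 89/144.

89/144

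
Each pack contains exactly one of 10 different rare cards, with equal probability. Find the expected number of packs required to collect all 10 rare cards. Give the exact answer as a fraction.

7381/252

After i distinct types are collected, each trial gives a new one with probability (10−i)/10, so the expected wait for the next new type is 10/(10−i).
E = 10/10 + 10/9 + 10/8 + 10/7 + 10/6 + 10/5 + 10/4 + 10/3 + 10/2 + 10/1 = 7381/252.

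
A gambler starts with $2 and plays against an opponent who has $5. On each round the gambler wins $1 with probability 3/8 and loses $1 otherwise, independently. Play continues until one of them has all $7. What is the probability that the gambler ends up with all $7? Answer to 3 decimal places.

Let r = q/p = (5/8)/(3/8) = 5/3. The recurrence P(i) = p·P(i+1) + q·P(i−1) with P(0)=0, P(7)=1 gives P(i) = (1 − r^i)/(1 − r^7).
P(2) = (1 − (5/3)^2) / (1 − (5/3)^7) = 1944/37969 ≈ 0.051.

0.051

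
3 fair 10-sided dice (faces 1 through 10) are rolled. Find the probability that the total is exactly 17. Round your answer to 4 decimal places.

0.0750

There are 10^3 = 1000 equally likely outcomes.
The number of ordered 3-tuples from {1,…,10} summing to 17 is 75.
P(sum = 17) = 75/1000 = 3/40 ≈ 0.0750.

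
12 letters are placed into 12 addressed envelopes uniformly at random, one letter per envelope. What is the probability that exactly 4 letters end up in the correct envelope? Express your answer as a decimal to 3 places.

Choose which 4 of the 12 are fixed: C(12,4) = 495 ways.
The remaining 8 must have no fixed point: D(8) = 14833.
P = 495·14833/479001600 = 2119/138240 ≈ 0.015.

0.015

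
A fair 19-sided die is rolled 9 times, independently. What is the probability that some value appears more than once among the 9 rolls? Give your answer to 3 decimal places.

P(all 9 different) = 19/19 · 18/19 · ··· · 11/19 ≈ 0.104.
P(at least two equal) = 1 − 0.104 = 0.896.

0.896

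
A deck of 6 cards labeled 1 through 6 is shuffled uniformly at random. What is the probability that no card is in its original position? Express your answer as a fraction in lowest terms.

53/144

This is the derangement probability: permutations of 6 with no fixed point.
D(6) = 6! · (1 − 1/1! + 1/2! − ··· + (−1)^6/6!) = 265.
P = 265/720 = 53/144.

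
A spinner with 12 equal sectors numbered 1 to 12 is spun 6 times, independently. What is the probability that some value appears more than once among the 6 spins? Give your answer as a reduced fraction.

1343/1728

P(all 6 different) = 12/12 · 11/12 · ··· · 7/12 = 385/1728.
P(at least two equal) = 1 − 385/1728 = 1343/1728.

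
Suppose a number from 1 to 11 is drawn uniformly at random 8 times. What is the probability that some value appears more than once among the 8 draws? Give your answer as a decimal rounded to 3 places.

0.969

P(all 8 different) = 11/11 · 10/11 · ··· · 4/11 ≈ 0.031.
P(at least two equal) = 1 − 0.031 = 0.969.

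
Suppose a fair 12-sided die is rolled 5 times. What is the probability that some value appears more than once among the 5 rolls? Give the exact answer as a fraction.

P(all 5 different) = 12/12 · 11/12 · ··· · 8/12 = 55/144.
P(at least two equal) = 1 − 55/144 = 89/144.

89/144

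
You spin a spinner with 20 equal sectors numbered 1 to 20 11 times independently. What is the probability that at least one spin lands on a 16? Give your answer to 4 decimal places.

0.4312

P(no spin lands on a 16) = (19/20)^11 ≈ 0.5688.
P(at least one) = 1 − 0.5688 = 0.4312.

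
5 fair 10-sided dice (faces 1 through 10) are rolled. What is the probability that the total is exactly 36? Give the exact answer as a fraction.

There are 10^5 = 100000 equally likely outcomes.
The number of ordered 5-tuples from {1,…,10} summing to 36 is 2710.
P(sum = 36) = 2710/100000 = 271/10000.

271/10000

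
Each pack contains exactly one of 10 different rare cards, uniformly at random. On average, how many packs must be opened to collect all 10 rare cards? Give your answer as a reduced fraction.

After i distinct types are collected, each trial gives a new one with probability (10−i)/10, so the expected wait for the next new type is 10/(10−i).
E = 10/10 + 10/9 + 10/8 + 10/7 + 10/6 + 10/5 + 10/4 + 10/3 + 10/2 + 10/1 = 7381/252.

7381/252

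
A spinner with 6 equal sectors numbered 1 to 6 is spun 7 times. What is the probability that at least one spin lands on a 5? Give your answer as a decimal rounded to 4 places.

P(no spin lands on a 5) = (5/6)^7 ≈ 0.2791.
P(at least one) = 1 − 0.2791 = 0.7209.

0.7209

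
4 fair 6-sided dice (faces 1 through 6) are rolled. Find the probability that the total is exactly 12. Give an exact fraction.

There are 6^4 = 1296 equally likely outcomes.
The number of ordered 4-tuples from {1,…,6} summing to 12 is 125.
P(sum = 12) = 125/1296.

125/1296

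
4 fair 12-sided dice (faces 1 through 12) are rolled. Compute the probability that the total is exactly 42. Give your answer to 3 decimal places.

0.004

There are 12^4 = 20736 equally likely outcomes.
The number of ordered 4-tuples from {1,…,12} summing to 42 is 84.
P(sum = 42) = 84/20736 = 7/1728 ≈ 0.004.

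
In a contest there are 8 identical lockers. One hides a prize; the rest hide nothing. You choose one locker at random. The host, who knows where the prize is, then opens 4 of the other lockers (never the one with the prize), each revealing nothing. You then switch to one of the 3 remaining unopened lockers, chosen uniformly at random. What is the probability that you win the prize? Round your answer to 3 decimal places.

Your original locker holds the prize with probability 1/8, so the other 7 collectively hold it with probability 7/8.
The host can always find 4 empty lockers to open, so the reveals don't change that 7/8; it is now spread over the 3 remaining unopened lockers.
P(win by switching) = (7/8) · (1/3) = 7/24 ≈ 0.292.

0.292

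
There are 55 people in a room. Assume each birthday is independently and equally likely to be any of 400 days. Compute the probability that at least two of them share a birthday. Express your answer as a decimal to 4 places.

0.9796

It's easier to compute the probability that all 55 are distinct.
P(all distinct) = 400/400 · 399/400 · ··· · 346/400 ≈ 0.0204.
So the probability of at least one match is 1 − 0.0204 = 0.9796.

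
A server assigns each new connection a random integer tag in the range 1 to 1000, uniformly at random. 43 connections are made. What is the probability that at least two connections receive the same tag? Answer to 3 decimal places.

It's easier to compute the probability that all 43 are distinct.
P(all distinct) = 1000/1000 · 999/1000 · ··· · 958/1000 ≈ 0.400.
So the probability of at least one match is 1 − 0.400 = 0.600.

0.600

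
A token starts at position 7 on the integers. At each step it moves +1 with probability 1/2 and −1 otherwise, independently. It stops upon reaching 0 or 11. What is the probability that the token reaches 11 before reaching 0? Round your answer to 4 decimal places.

0.6364

With a fair step, P(i) = ½P(i−1) + ½P(i+1) with P(0)=0, P(11)=1 has the linear solution P(i) = i/11.
P(7) = 7/11 ≈ 0.6364.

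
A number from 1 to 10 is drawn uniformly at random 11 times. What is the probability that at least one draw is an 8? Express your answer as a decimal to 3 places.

0.686

P(no draw is an 8) = (9/10)^11 ≈ 0.314.
P(at least one) = 1 − 0.314 = 0.686.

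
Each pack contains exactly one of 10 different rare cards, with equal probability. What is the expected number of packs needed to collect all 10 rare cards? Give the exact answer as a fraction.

7381/252

After i distinct types are collected, each trial gives a new one with probability (10−i)/10, so the expected wait for the next new type is 10/(10−i).
E = 10/10 + 10/9 + 10/8 + 10/7 + 10/6 + 10/5 + 10/4 + 10/3 + 10/2 + 10/1 = 7381/252.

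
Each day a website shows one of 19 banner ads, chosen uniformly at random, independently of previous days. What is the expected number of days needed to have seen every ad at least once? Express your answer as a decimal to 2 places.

After i distinct types are collected, each trial gives a new one with probability (19−i)/19, so the expected wait for the next new type is 19/(19−i).
E = 19/19 + 19/18 + 19/17 + 19/16 + 19/15 + 19/14 + 19/13 + 19/12 + 19/11 + 19/10 + 19/9 + 19/8 + 19/7 + 19/6 + 19/5 + 19/4 + 19/3 + 19/2 + 19/1 = 275295799/4084080 ≈ 67.41.

67.41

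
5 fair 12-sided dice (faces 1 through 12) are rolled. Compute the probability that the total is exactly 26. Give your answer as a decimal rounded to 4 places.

There are 12^5 = 248832 equally likely outcomes.
The number of ordered 5-tuples from {1,…,12} summing to 26 is 9075.
P(sum = 26) = 9075/248832 = 3025/82944 ≈ 0.0365.

0.0365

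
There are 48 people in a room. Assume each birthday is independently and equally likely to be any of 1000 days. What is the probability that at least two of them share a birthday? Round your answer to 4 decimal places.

It's easier to compute the probability that all 48 are distinct.
P(all distinct) = 1000/1000 · 999/1000 · ··· · 953/1000 ≈ 0.3178.
So the probability of at least one match is 1 − 0.3178 = 0.6822.

0.6822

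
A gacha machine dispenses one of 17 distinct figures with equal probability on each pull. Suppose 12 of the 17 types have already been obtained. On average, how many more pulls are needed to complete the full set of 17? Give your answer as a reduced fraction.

2329/60

Starting from 12 distinct types, each trial gives a new one with probability (17−i)/17 when i types are held, so the wait for the next new type is 17/(17−i).
E = 17/5 + 17/4 + 17/3 + 17/2 + 17/1 = 2329/60.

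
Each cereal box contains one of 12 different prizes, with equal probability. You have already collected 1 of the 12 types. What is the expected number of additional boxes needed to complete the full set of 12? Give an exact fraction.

Starting from 1 distinct type, each trial gives a new one with probability (12−i)/12 when i types are held, so the wait for the next new type is 12/(12−i).
E = 12/11 + 12/10 + 12/9 + 12/8 + 12/7 + 12/6 + 12/5 + 12/4 + 12/3 + 12/2 + 12/1 = 83711/2310.

83711/2310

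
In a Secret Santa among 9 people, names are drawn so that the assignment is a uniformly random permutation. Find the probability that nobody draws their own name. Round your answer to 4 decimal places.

This is the derangement probability: permutations of 9 with no fixed point.
D(9) = 9! · (1 − 1/1! + 1/2! − ··· + (−1)^9/9!) = 133496.
P = 133496/362880 = 16687/45360 ≈ 0.3679.

0.3679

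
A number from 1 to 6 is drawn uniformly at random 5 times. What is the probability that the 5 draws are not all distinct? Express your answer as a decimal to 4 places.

0.9074

P(all 5 different) = 6/6 · 5/6 · ··· · 2/6 ≈ 0.0926.
P(at least two equal) = 1 − 0.0926 = 0.9074.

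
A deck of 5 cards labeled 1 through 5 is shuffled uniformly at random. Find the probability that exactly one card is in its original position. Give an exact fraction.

Choose which one is fixed: C(5,1) = 5 ways.
The remaining 4 must have no fixed point: D(4) = 9.
P = 5·9/120 = 3/8.

3/8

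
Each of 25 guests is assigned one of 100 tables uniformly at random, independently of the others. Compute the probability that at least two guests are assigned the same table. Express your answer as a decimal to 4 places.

It's easier to compute the probability that all 25 are distinct.
P(all distinct) = 100/100 · 99/100 · ··· · 76/100 ≈ 0.0376.
So the probability of at least one match is 1 − 0.0376 = 0.9624.

0.9624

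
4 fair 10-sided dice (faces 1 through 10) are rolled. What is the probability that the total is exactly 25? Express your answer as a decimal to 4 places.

0.0592

There are 10^4 = 10000 equally likely outcomes.
The number of ordered 4-tuples from {1,…,10} summing to 25 is 592.
P(sum = 25) = 592/10000 = 37/625 ≈ 0.0592.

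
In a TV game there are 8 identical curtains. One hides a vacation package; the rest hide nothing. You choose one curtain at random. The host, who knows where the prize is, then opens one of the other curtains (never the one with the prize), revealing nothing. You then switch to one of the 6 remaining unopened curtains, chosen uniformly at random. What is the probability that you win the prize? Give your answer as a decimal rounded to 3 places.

Your original curtain holds the prize with probability 1/8, so the other 7 collectively hold it with probability 7/8.
The host can always find an empty curtain to open, so this doesn't change that 7/8; it is now spread over the 6 remaining unopened curtains.
P(win by switching) = (7/8) · (1/6) = 7/48 ≈ 0.146.

0.146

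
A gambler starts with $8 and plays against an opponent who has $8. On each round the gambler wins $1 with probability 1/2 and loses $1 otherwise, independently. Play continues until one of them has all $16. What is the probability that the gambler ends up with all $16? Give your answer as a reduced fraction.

With a fair step, P(i) = ½P(i−1) + ½P(i+1) with P(0)=0, P(16)=1 has the linear solution P(i) = i/16.
P(8) = 8/16 = 1/2.

1/2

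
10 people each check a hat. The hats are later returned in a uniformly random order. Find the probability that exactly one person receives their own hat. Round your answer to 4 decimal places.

0.3679

Choose which one is fixed: C(10,1) = 10 ways.
The remaining 9 must have no fixed point: D(9) = 133496.
P = 10·133496/3628800 = 16687/45360 ≈ 0.3679.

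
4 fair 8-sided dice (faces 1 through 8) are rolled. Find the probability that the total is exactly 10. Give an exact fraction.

There are 8^4 = 4096 equally likely outcomes.
The number of ordered 4-tuples from {1,…,8} summing to 10 is 84.
P(sum = 10) = 84/4096 = 21/1024.

21/1024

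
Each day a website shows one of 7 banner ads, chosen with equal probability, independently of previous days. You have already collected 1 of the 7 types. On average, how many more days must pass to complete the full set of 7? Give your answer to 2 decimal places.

17.15

Starting from 1 distinct type, each trial gives a new one with probability (7−i)/7 when i types are held, so the wait for the next new type is 7/(7−i).
E = 7/6 + 7/5 + 7/4 + 7/3 + 7/2 + 7/1 = 343/20 ≈ 17.15.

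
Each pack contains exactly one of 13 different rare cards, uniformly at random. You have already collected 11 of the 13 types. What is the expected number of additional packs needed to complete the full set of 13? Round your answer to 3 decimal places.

19.500

Starting from 11 distinct types, each trial gives a new one with probability (13−i)/13 when i types are held, so the wait for the next new type is 13/(13−i).
E = 13/2 + 13/1 = 39/2 ≈ 19.500.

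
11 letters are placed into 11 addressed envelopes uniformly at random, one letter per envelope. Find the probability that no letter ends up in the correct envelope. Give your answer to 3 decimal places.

0.368

This is the derangement probability: permutations of 11 with no fixed point.
D(11) = 11! · (1 − 1/1! + 1/2! − ··· + (−1)^11/11!) = 14684570.
P = 14684570/39916800 = 1468457/3991680 ≈ 0.368.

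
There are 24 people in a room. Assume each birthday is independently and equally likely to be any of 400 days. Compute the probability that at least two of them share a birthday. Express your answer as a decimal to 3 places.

0.505

It's easier to compute the probability that all 24 are distinct.
P(all distinct) = 400/400 · 399/400 · ··· · 377/400 ≈ 0.495.
So the probability of at least one match is 1 − 0.495 = 0.505.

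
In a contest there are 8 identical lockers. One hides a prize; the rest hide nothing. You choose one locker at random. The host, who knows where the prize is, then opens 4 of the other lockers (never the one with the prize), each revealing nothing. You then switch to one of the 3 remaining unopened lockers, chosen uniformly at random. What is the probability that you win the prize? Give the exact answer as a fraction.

7/24

Your original locker holds the prize with probability 1/8, so the other 7 collectively hold it with probability 7/8.
The host can always find 4 empty lockers to open, so the reveals don't change that 7/8; it is now spread over the 3 remaining unopened lockers.
P(win by switching) = (7/8) · (1/3) = 7/24.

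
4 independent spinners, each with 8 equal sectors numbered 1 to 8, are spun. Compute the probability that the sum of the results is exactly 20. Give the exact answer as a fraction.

315/4096

There are 8^4 = 4096 equally likely outcomes.
The number of ordered 4-tuples from {1,…,8} summing to 20 is 315.
P(sum = 20) = 315/4096.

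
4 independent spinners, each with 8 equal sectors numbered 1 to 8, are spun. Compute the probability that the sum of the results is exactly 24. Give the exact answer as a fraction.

There are 8^4 = 4096 equally likely outcomes.
The number of ordered 4-tuples from {1,…,8} summing to 24 is 161.
P(sum = 24) = 161/4096.

161/4096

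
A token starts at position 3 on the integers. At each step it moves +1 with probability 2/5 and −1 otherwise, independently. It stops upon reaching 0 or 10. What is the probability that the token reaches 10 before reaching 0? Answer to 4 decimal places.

0.0419

Let r = q/p = (3/5)/(2/5) = 3/2. The recurrence P(i) = p·P(i+1) + q·P(i−1) with P(0)=0, P(10)=1 gives P(i) = (1 − r^i)/(1 − r^10).
P(3) = (1 − (3/2)^3) / (1 − (3/2)^10) = 2432/58025 ≈ 0.0419.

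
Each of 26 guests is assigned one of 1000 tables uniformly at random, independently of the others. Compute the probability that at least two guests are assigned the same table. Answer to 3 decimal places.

0.279

It's easier to compute the probability that all 26 are distinct.
P(all distinct) = 1000/1000 · 999/1000 · ··· · 975/1000 ≈ 0.721.
So the probability of at least one match is 1 − 0.721 = 0.279.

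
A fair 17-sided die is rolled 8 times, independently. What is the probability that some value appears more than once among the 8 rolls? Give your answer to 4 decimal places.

0.8595

P(all 8 different) = 17/17 · 16/17 · ··· · 10/17 ≈ 0.1405.
P(at least two equal) = 1 − 0.1405 = 0.8595.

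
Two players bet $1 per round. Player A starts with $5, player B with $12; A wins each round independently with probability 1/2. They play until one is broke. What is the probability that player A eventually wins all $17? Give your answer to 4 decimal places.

With a fair step, P(i) = ½P(i−1) + ½P(i+1) with P(0)=0, P(17)=1 has the linear solution P(i) = i/17.
P(5) = 5/17 ≈ 0.2941.

0.2941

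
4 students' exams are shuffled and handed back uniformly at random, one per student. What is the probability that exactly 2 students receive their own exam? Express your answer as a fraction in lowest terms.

Choose which 2 of the 4 are fixed: C(4,2) = 6 ways.
The remaining 2 must have no fixed point: D(2) = 1.
P = 6·1/24 = 1/4.

1/4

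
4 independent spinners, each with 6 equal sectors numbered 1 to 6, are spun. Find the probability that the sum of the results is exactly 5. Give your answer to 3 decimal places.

There are 6^4 = 1296 equally likely outcomes.
The number of ordered 4-tuples from {1,…,6} summing to 5 is 4.
P(sum = 5) = 4/1296 = 1/324 ≈ 0.003.

0.003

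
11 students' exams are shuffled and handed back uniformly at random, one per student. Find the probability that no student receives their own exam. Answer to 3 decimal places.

This is the derangement probability: permutations of 11 with no fixed point.
D(11) = 11! · (1 − 1/1! + 1/2! − ··· + (−1)^11/11!) = 14684570.
P = 14684570/39916800 = 1468457/3991680 ≈ 0.368.

0.368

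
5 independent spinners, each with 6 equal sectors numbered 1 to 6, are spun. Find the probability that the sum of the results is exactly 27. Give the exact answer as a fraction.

There are 6^5 = 7776 equally likely outcomes.
The number of ordered 5-tuples from {1,…,6} summing to 27 is 35.
P(sum = 27) = 35/7776.

35/7776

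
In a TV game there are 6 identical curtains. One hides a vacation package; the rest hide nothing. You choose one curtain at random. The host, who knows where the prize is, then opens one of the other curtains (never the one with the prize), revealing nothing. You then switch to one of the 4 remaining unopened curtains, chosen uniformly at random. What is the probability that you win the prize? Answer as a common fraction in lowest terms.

5/24

Your original curtain holds the prize with probability 1/6, so the other 5 collectively hold it with probability 5/6.
The host can always find an empty curtain to open, so this doesn't change that 5/6; it is now spread over the 4 remaining unopened curtains.
P(win by switching) = (5/6) · (1/4) = 5/24.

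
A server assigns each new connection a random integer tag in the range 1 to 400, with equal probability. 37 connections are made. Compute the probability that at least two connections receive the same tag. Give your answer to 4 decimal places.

0.8206

It's easier to compute the probability that all 37 are distinct.
P(all distinct) = 400/400 · 399/400 · ··· · 364/400 ≈ 0.1794.
So the probability of at least one match is 1 − 0.1794 = 0.8206.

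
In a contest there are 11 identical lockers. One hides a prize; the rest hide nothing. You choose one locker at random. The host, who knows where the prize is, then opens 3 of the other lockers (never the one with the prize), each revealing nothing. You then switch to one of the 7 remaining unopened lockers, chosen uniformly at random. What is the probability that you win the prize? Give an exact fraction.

10/77

Your original locker holds the prize with probability 1/11, so the other 10 collectively hold it with probability 10/11.
The host can always find 3 empty lockers to open, so the reveals don't change that 10/11; it is now spread over the 7 remaining unopened lockers.
P(win by switching) = (10/11) · (1/7) = 10/77.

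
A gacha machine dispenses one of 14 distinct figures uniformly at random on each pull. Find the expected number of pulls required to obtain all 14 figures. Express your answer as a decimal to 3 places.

45.522

After i distinct types are collected, each trial gives a new one with probability (14−i)/14, so the expected wait for the next new type is 14/(14−i).
E = 14/14 + 14/13 + 14/12 + 14/11 + 14/10 + 14/9 + 14/8 + 14/7 + 14/6 + 14/5 + 14/4 + 14/3 + 14/2 + 14/1 = 1171733/25740 ≈ 45.522.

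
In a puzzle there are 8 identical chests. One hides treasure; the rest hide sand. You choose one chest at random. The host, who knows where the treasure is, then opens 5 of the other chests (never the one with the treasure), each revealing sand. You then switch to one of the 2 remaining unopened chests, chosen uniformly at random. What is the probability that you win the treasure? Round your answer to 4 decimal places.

0.4375

Your original chest holds the treasure with probability 1/8, so the other 7 collectively hold it with probability 7/8.
The host can always find 5 empty chests to open, so the reveals don't change that 7/8; it is now spread over the 2 remaining unopened chests.
P(win by switching) = (7/8) · (1/2) = 7/16 ≈ 0.4375.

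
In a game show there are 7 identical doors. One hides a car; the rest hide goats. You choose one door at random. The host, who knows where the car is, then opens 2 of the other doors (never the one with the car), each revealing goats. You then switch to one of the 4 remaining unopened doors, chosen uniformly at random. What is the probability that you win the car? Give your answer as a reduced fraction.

3/14

Your original door holds the car with probability 1/7, so the other 6 collectively hold it with probability 6/7.
The host can always find 2 empty doors to open, so the reveals don't change that 6/7; it is now spread over the 4 remaining unopened doors.
P(win by switching) = (6/7) · (1/4) = 3/14.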